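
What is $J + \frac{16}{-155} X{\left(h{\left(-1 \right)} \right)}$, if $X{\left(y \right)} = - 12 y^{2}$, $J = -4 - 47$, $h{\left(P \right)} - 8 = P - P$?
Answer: $\frac{4383}{155} \approx 28.277$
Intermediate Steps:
$h{\left(P \right)} = 8$ ($h{\left(P \right)} = 8 + \left(P - P\right) = 8 + 0 = 8$)
$J = -51$ ($J = -4 - 47 = -51$)
$J + \frac{16}{-155} X{\left(h{\left(-1 \right)} \right)} = -51 + \frac{16}{-155} \left(- 12 \cdot 8^{2}\right) = -51 + 16 \left(- \frac{1}{155}\right) \left(\left(-12\right) 64\right) = -51 - - \frac{12288}{155} = -51 + \frac{12288}{155} = \frac{4383}{155}$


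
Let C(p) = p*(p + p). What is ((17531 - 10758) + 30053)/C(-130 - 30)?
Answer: 18413/25600 ≈ 0.71926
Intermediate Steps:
C(p) = 2*p² (C(p) = p*(2*p) = 2*p²)
((17531 - 10758) + 30053)/C(-130 - 30) = ((17531 - 10758) + 30053)/((2*(-130 - 30)²)) = (6773 + 30053)/((2*(-160)²)) = 36826/((2*25600)) = 36826/51200 = 36826*(1/51200) = 18413/25600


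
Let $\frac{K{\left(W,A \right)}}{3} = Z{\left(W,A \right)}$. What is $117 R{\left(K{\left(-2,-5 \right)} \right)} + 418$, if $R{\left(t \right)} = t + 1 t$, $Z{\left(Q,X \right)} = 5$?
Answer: $3928$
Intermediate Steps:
$K{\left(W,A \right)} = 15$ ($K{\left(W,A \right)} = 3 \cdot 5 = 15$)
$R{\left(t \right)} = 2 t$ ($R{\left(t \right)} = t + t = 2 t$)
$117 R{\left(K{\left(-2,-5 \right)} \right)} + 418 = 117 \cdot 2 \cdot 15 + 418 = 117 \cdot 30 + 418 = 3510 + 418 = 3928$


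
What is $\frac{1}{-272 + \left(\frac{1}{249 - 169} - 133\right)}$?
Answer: $- \frac{80}{32399} \approx -0.0024692$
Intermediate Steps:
$\frac{1}{-272 + \left(\frac{1}{249 - 169} - 133\right)} = \frac{1}{-272 - \left(133 - \frac{1}{80}\right)} = \frac{1}{-272 + \left(\frac{1}{80} - 133\right)} = \frac{1}{-272 - \frac{10639}{80}} = \frac{1}{- \frac{32399}{80}} = - \frac{80}{32399}$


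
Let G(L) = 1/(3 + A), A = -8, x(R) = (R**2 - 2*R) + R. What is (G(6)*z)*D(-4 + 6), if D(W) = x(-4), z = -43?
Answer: 172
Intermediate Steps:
x(R) = R**2 - R
D(W) = 20 (D(W) = -4*(-1 - 4) = -4*(-5) = 20)
G(L) = -1/5 (G(L) = 1/(3 - 8) = 1/(-5) = -1/5)
(G(6)*z)*D(-4 + 6) = -1/5*(-43)*20 = (43/5)*20 = 172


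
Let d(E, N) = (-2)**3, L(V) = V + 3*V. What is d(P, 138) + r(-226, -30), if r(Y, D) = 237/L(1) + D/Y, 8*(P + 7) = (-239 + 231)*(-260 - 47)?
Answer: 23225/452 ≈ 51.383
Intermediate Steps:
L(V) = 4*V
P = 300 (P = -7 + ((-239 + 231)*(-260 - 47))/8 = -7 + (-8*(-307))/8 = -7 + (1/8)*2456 = -7 + 307 = 300)
d(E, N) = -8
r(Y, D) = 237/4 + D/Y (r(Y, D) = 237/((4*1)) + D/Y = 237/4 + D/Y)
d(P, 138) + r(-226, -30) = -8 + (237/4 - 30/(-226)) = -8 + (237/4 - 30*(-1/226)) = -8 + (237/4 + 15/113) = -8 + 26841/452 = 23225/452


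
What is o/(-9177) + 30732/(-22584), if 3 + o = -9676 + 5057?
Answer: -14803693/17271114 ≈ -0.85714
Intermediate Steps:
o = -4622 (o = -3 + (-9676 + 5057) = -3 - 4619 = -4622)
o/(-9177) + 30732/(-22584) = -4622/(-9177) + 30732/(-22584) = -4622*(-1/9177) + 30732*(-1/22584) = 4622/9177 - 2561/1882 = -14803693/17271114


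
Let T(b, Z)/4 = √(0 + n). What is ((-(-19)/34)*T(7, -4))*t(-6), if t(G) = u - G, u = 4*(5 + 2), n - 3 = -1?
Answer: 76*√2 ≈ 107.48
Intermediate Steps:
n = 2 (n = 3 - 1 = 2)
T(b, Z) = 4*√2 (T(b, Z) = 4*√(0 + 2) = 4*√2)
u = 28 (u = 4*7 = 28)
t(G) = 28 - G
((-(-19)/34)*T(7, -4))*t(-6) = ((-(-19)/34)*(4*√2))*(28 - 1*(-6)) = ((-(-19)/34)*(4*√2))*(28 + 6) = ((-1*(-19/34))*(4*√2))*34 = (19*(4*√2)/34)*34 = (38*√2/17)*34 = 76*√2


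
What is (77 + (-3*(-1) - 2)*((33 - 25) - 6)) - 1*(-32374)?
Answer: 32453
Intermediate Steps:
(77 + (-3*(-1) - 2)*((33 - 25) - 6)) - 1*(-32374) = (77 + (3 - 2)*(8 - 6)) + 32374 = (77 + 1*2) + 32374 = (77 + 2) + 32374 = 79 + 32374 = 32453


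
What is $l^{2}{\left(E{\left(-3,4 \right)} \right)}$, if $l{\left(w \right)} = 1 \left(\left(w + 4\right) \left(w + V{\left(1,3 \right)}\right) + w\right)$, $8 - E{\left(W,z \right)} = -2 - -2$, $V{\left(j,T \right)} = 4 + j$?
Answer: $26896$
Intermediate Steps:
$E{\left(W,z \right)} = 8$ ($E{\left(W,z \right)} = 8 - \left(-2 - -2\right) = 8 - \left(-2 + 2\right) = 8 - 0 = 8 + 0 = 8$)
$l{\left(w \right)} = w + \left(4 + w\right) \left(5 + w\right)$ ($l{\left(w \right)} = 1 \left(\left(w + 4\right) \left(w + \left(4 + 1\right)\right) + w\right) = 1 \left(\left(4 + w\right) \left(w + 5\right) + w\right) = 1 \left(\left(4 + w\right) \left(5 + w\right) + w\right) = 1 \left(w + \left(4 + w\right) \left(5 + w\right)\right) = w + \left(4 + w\right) \left(5 + w\right)$)
$l^{2}{\left(E{\left(-3,4 \right)} \right)} = \left(20 + 8^{2} + 10 \cdot 8\right)^{2} = \left(20 + 64 + 80\right)^{2} = 164^{2} = 26896$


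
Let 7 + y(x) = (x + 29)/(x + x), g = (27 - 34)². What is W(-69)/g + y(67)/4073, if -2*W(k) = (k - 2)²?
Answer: -1375684789/26743318 ≈ -51.440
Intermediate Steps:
g = 49 (g = (-7)² = 49)
y(x) = -7 + (29 + x)/(2*x) (y(x) = -7 + (x + 29)/(x + x) = -7 + (29 + x)/((2*x)) = -7 + (29 + x)*(1/(2*x)) = -7 + (29 + x)/(2*x))
W(k) = -(-2 + k)²/2 (W(k) = -(k - 2)²/2 = -(-2 + k)²/2)
W(-69)/g + y(67)/4073 = -(-2 - 69)²/2/49 + ((½)*(29 - 13*67)/67)/4073 = -½*(-71)²*(1/49) + ((½)*(1/67)*(29 - 871))*(1/4073) = -½*5041*(1/49) + ((½)*(1/67)*(-842))*(1/4073) = -5041/2*1/49 - 421/67*1/4073 = -5041/98 - 421/272891 = -1375684789/26743318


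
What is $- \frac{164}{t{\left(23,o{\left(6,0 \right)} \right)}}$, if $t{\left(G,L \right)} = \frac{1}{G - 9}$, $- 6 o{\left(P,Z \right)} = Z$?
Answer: $-2296$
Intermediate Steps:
$o{\left(P,Z \right)} = - \frac{Z}{6}$
$t{\left(G,L \right)} = \frac{1}{-9 + G}$
$- \frac{164}{t{\left(23,o{\left(6,0 \right)} \right)}} = - \frac{164}{\frac{1}{-9 + 23}} = - \frac{164}{\frac{1}{14}} = - 164 \frac{1}{\frac{1}{14}} = \left(-164\right) 14 = -2296$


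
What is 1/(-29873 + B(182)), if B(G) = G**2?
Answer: 1/3251 ≈ 0.00030760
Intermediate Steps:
1/(-29873 + B(182)) = 1/(-29873 + 182**2) = 1/(-29873 + 33124) = 1/3251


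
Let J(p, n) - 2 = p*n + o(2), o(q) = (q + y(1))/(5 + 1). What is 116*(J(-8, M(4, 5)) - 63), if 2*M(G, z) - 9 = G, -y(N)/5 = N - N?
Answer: -39208/3 ≈ -13069.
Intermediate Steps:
y(N) = 0 (y(N) = -5*(N - N) = -5*0 = 0)
o(q) = q/6 (o(q) = (q + 0)/(5 + 1) = q/6)
M(G, z) = 9/2 + G/2
J(p, n) = 7/3 + n*p (J(p, n) = 2 + (p*n + (1/6)*2) = 2 + (n*p + 1/3) = 2 + (1/3 + n*p) = 7/3 + n*p)
116*(J(-8, M(4, 5)) - 63) = 116*((7/3 + (9/2 + (1/2)*4)*(-8)) - 63) = 116*((7/3 + (9/2 + 2)*(-8)) - 63) = 116*((7/3 + (13/2)*(-8)) - 63) = 116*((7/3 - 52) - 63) = 116*(-149/3 - 63) = 116*(-338/3) = -39208/3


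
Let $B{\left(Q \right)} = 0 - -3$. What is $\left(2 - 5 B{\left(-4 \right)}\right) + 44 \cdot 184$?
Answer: $8083$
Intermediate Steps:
$B{\left(Q \right)} = 3$ ($B{\left(Q \right)} = 0 + 3 = 3$)
$\left(2 - 5 B{\left(-4 \right)}\right) + 44 \cdot 184 = \left(2 - 15\right) + 44 \cdot 184 = \left(2 - 15\right) + 8096 = -13 + 8096 = 8083$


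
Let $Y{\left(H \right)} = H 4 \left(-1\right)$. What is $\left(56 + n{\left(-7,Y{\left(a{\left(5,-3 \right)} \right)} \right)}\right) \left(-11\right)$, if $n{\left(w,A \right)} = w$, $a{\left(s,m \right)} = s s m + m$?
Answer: $-539$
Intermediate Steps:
$a{\left(s,m \right)} = m + m s^{2}$ ($a{\left(s,m \right)} = s^{2} m + m = m s^{2} + m = m + m s^{2}$)
$Y{\left(H \right)} = - 4 H$ ($Y{\left(H \right)} = 4 H \left(-1\right) = - 4 H$)
$\left(56 + n{\left(-7,Y{\left(a{\left(5,-3 \right)} \right)} \right)}\right) \left(-11\right) = \left(56 - 7\right) \left(-11\right) = 49 \left(-11\right) = -539$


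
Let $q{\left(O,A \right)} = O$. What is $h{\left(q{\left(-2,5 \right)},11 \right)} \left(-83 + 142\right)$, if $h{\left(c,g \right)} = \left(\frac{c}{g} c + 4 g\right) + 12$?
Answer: $\frac{36580}{11} \approx 3325.5$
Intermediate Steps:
$h{\left(c,g \right)} = 12 + 4 g + \frac{c^{2}}{g}$ ($h{\left(c,g \right)} = \left(\frac{c^{2}}{g} + 4 g\right) + 12 = \left(4 g + \frac{c^{2}}{g}\right) + 12 = 12 + 4 g + \frac{c^{2}}{g}$)
$h{\left(q{\left(-2,5 \right)},11 \right)} \left(-83 + 142\right) = \left(12 + 4 \cdot 11 + \frac{\left(-2\right)^{2}}{11}\right) \left(-83 + 142\right) = \left(12 + 44 + 4 \cdot \frac{1}{11}\right) 59 = \left(12 + 44 + \frac{4}{11}\right) 59 = \frac{620}{11} \cdot 59 = \frac{36580}{11}$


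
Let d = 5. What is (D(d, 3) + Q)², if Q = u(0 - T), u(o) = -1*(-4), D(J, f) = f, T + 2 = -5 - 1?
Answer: 49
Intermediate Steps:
T = -8 (T = -2 + (-5 - 1) = -2 - 6 = -8)
u(o) = 4
Q = 4
(D(d, 3) + Q)² = (3 + 4)² = 7² = 49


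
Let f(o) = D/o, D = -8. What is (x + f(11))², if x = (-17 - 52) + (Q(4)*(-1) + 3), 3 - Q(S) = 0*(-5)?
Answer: 588289/121 ≈ 4861.9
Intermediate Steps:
Q(S) = 3 (Q(S) = 3 - 0*(-5) = 3 - 1*0 = 3 + 0 = 3)
f(o) = -8/o
x = -69 (x = (-17 - 52) + (3*(-1) + 3) = -69 + (-3 + 3) = -69 + 0 = -69)
(x + f(11))² = (-69 - 8/11)² = (-767/11)² = 588289/121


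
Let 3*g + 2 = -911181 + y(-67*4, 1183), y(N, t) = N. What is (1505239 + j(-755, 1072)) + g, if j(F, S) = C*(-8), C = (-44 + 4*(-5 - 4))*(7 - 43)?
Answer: 1178382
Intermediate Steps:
C = 2880 (C = (-44 + 4*(-9))*(-36) = (-44 - 36)*(-36) = -80*(-36) = 2880)
g = -303817 (g = -⅔ + (-911181 - 67*4)/3 = -⅔ + (-911181 - 268)/3 = -⅔ + (⅓)*(-911449) = -⅔ - 911449/3 = -303817)
j(F, S) = -23040 (j(F, S) = 2880*(-8) = -23040)
(1505239 + j(-755, 1072)) + g = (1505239 - 23040) - 303817 = 1482199 - 303817 = 1178382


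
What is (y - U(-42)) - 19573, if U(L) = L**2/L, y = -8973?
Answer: -28504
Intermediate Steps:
U(L) = L
(y - U(-42)) - 19573 = (-8973 - 1*(-42)) - 19573 = (-8973 + 42) - 19573 = -8931 - 19573 = -28504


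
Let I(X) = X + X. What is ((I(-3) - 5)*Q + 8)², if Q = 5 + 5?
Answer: 10404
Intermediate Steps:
I(X) = 2*X
Q = 10
((I(-3) - 5)*Q + 8)² = ((2*(-3) - 5)*10 + 8)² = ((-6 - 5)*10 + 8)² = (-11*10 + 8)² = (-110 + 8)² = (-102)² = 10404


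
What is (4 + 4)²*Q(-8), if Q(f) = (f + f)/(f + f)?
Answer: 64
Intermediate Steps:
Q(f) = 1 (Q(f) = (2*f)/((2*f)) = (2*f)*(1/(2*f)) = 1)
(4 + 4)²*Q(-8) = (4 + 4)²*1 = 8²*1 = 64*1 = 64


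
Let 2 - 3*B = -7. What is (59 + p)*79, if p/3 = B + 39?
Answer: 14615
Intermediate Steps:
B = 3 (B = 2/3 - 1/3*(-7) = 2/3 + 7/3 = 3)
p = 126 (p = 3*(3 + 39) = 3*42 = 126)
(59 + p)*79 = (59 + 126)*79 = 185*79 = 14615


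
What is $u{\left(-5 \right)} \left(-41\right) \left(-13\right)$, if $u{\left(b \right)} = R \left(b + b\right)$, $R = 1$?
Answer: $-5330$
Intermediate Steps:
$u{\left(b \right)} = 2 b$ ($u{\left(b \right)} = 1 \left(b + b\right) = 1 \cdot 2 b = 2 b$)
$u{\left(-5 \right)} \left(-41\right) \left(-13\right) = 2 \left(-5\right) \left(-41\right) \left(-13\right) = \left(-10\right) \left(-41\right) \left(-13\right) = 410 \left(-13\right) = -5330$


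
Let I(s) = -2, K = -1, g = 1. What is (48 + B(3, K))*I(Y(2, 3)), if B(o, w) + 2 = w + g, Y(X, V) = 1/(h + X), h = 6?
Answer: -92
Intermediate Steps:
Y(X, V) = 1/(6 + X)
B(o, w) = -1 + w (B(o, w) = -2 + (w + 1) = -2 + (1 + w) = -1 + w)
(48 + B(3, K))*I(Y(2, 3)) = (48 + (-1 - 1))*(-2) = (48 - 2)*(-2) = 46*(-2) = -92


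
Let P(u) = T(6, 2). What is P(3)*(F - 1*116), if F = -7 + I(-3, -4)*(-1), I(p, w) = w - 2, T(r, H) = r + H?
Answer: -936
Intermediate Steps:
T(r, H) = H + r
P(u) = 8 (P(u) = 2 + 6 = 8)
I(p, w) = -2 + w
F = -1 (F = -7 + (-2 - 4)*(-1) = -7 - 6*(-1) = -7 + 6 = -1)
P(3)*(F - 1*116) = 8*(-1 - 1*116) = 8*(-1 - 116) = 8*(-117) = -936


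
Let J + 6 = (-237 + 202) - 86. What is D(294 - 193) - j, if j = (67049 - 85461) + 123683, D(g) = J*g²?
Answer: -1400798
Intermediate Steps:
J = -127 (J = -6 + ((-237 + 202) - 86) = -6 + (-35 - 86) = -6 - 121 = -127)
D(g) = -127*g²
j = 105271 (j = -18412 + 123683 = 105271)
D(294 - 193) - j = -127*(294 - 193)² - 1*105271 = -127*101² - 105271 = -127*10201 - 105271 = -1295527 - 105271 = -1400798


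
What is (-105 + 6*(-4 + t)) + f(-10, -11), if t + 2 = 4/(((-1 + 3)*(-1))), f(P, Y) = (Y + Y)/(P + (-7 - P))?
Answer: -1049/7 ≈ -149.86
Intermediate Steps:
f(P, Y) = -2*Y/7 (f(P, Y) = (2*Y)/(-7) = (2*Y)*(-⅐) = -2*Y/7)
t = -4 (t = -2 + 4/(((-1 + 3)*(-1))) = -2 + 4/((2*(-1))) = -2 + 4/(-2) = -2 + 4*(-½) = -2 - 2 = -4)
(-105 + 6*(-4 + t)) + f(-10, -11) = (-105 + 6*(-4 - 4)) - 2/7*(-11) = (-105 + 6*(-8)) + 22/7 = (-105 - 48) + 22/7 = -153 + 22/7 = -1049/7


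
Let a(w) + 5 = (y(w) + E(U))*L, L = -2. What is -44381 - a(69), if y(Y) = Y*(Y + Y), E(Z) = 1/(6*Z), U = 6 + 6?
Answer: -911951/36 ≈ -25332.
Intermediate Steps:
U = 12
E(Z) = 1/(6*Z)
y(Y) = 2*Y**2 (y(Y) = Y*(2*Y) = 2*Y**2)
a(w) = -181/36 - 4*w**2 (a(w) = -5 + (2*w**2 + (1/6)/12)*(-2) = -5 + (2*w**2 + (1/6)*(1/12))*(-2) = -5 + (2*w**2 + 1/72)*(-2) = -5 + (1/72 + 2*w**2)*(-2) = -5 + (-1/36 - 4*w**2) = -181/36 - 4*w**2)
-44381 - a(69) = -44381 - (-181/36 - 4*69**2) = -44381 - (-181/36 - 4*4761) = -44381 - (-181/36 - 19044) = -44381 - 1*(-685765/36) = -44381 + 685765/36 = -911951/36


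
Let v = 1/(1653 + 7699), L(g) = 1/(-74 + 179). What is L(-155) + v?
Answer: 193/20040 ≈ 0.0096307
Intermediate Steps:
L(g) = 1/105
v = 1/9352 ≈ 0.00010693
L(-155) + v = 1/105 + 1/9352 = 193/20040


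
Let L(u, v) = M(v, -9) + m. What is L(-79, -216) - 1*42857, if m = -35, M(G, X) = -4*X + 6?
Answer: -42850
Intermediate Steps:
M(G, X) = 6 - 4*X
L(u, v) = 7 (L(u, v) = (6 - 4*(-9)) - 35 = (6 + 36) - 35 = 42 - 35 = 7)
L(-79, -216) - 1*42857 = 7 - 1*42857 = 7 - 42857 = -42850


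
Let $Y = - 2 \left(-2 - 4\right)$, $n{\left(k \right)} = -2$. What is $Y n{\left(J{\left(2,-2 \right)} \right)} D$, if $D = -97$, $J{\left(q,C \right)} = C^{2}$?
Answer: $2328$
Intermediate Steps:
$Y = 12$ ($Y = \left(-2\right) \left(-6\right) = 12$)
$Y n{\left(J{\left(2,-2 \right)} \right)} D = 12 \left(-2\right) \left(-97\right) = \left(-24\right) \left(-97\right) = 2328$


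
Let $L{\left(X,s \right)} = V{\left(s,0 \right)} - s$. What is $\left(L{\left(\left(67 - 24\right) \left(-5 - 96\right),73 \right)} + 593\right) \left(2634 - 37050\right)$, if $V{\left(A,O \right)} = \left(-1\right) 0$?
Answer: $-17896320$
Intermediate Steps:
$V{\left(A,O \right)} = 0$
$L{\left(X,s \right)} = - s$ ($L{\left(X,s \right)} = 0 - s = - s$)
$\left(L{\left(\left(67 - 24\right) \left(-5 - 96\right),73 \right)} + 593\right) \left(2634 - 37050\right) = \left(\left(-1\right) 73 + 593\right) \left(2634 - 37050\right) = \left(-73 + 593\right) \left(-34416\right) = 520 \left(-34416\right) = -17896320$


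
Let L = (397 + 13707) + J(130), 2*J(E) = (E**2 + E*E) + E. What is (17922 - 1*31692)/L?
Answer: -13770/31069 ≈ -0.44321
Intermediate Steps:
J(E) = E**2 + E/2 (J(E) = ((E**2 + E*E) + E)/2 = ((E**2 + E**2) + E)/2 = (2*E**2 + E)/2 = (E + 2*E**2)/2 = E**2 + E/2)
L = 31069 (L = (397 + 13707) + 130*(1/2 + 130) = 14104 + 130*(261/2) = 14104 + 16965 = 31069)
(17922 - 1*31692)/L = (17922 - 1*31692)/31069 = (17922 - 31692)*(1/31069) = -13770*1/31069 = -13770/31069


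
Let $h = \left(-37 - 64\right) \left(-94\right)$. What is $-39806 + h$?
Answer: $-30312$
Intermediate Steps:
$h = 9494$ ($h = \left(-101\right) \left(-94\right) = 9494$)
$-39806 + h = -39806 + 9494 = -30312$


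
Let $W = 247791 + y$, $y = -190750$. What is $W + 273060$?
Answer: $330101$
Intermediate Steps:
$W = 57041$ ($W = 247791 - 190750 = 57041$)
$W + 273060 = 57041 + 273060 = 330101$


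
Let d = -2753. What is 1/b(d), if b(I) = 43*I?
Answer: -1/118379 ≈ -8.4474e-6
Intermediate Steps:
1/b(d) = 1/(43*(-2753)) = 1/(-118379) = -1/118379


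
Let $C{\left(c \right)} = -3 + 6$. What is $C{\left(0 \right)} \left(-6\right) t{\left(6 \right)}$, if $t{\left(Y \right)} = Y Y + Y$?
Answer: $-756$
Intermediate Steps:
$C{\left(c \right)} = 3$
$t{\left(Y \right)} = Y + Y^{2}$ ($t{\left(Y \right)} = Y^{2} + Y = Y + Y^{2}$)
$C{\left(0 \right)} \left(-6\right) t{\left(6 \right)} = 3 \left(-6\right) 6 \left(1 + 6\right) = - 18 \cdot 6 \cdot 7 = \left(-18\right) 42 = -756$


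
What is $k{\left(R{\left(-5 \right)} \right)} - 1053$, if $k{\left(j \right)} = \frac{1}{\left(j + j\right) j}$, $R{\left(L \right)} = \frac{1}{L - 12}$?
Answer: $- \frac{1817}{2} \approx -908.5$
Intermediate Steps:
$R{\left(L \right)} = \frac{1}{-12 + L}$
$k{\left(j \right)} = \frac{1}{2 j^{2}}$ ($k{\left(j \right)} = \frac{1}{2 j j} = \frac{\frac{1}{2} \frac{1}{j}}{j} = \frac{1}{2 j^{2}}$)
$k{\left(R{\left(-5 \right)} \right)} - 1053 = \frac{1}{2 \frac{1}{\left(-12 - 5\right)^{2}}} - 1053 = \frac{1}{2 \cdot \frac{1}{289}} - 1053 = \frac{1}{2} \cdot 289 - 1053 = \frac{289}{2} - 1053 = - \frac{1817}{2}$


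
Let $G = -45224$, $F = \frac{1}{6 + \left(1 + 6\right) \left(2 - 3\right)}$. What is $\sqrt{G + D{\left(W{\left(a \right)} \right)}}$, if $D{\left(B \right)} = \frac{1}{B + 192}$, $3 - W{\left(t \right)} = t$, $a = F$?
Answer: $\frac{i \sqrt{8863903}}{14} \approx 212.66 i$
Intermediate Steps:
$F = -1$ ($F = \frac{1}{6 + 7 \left(-1\right)} = \frac{1}{6 - 7} = \frac{1}{-1} = -1$)
$a = -1$
$W{\left(t \right)} = 3 - t$
$D{\left(B \right)} = \frac{1}{192 + B}$
$\sqrt{G + D{\left(W{\left(a \right)} \right)}} = \sqrt{-45224 + \frac{1}{192 + \left(3 - -1\right)}} = \sqrt{-45224 + \frac{1}{192 + \left(3 + 1\right)}} = \sqrt{-45224 + \frac{1}{192 + 4}} = \sqrt{-45224 + \frac{1}{196}} = \sqrt{- \frac{8863903}{196}} = \frac{i \sqrt{8863903}}{14}$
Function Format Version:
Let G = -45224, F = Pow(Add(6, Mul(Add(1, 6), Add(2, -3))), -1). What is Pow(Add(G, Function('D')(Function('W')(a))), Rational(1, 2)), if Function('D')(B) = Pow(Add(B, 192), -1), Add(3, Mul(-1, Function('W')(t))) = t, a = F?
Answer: Mul(Rational(1, 14), I, Pow(8863903, Rational(1, 2))) ≈ Mul(212.66, I)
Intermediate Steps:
F = -1 (F = Pow(Add(6, Mul(7, -1)), -1) = Pow(Add(6, -7), -1) = Pow(-1, -1) = -1)
a = -1
Function('W')(t) = Add(3, Mul(-1, t))
Function('D')(B) = Pow(Add(192, B), -1)
Pow(Add(G, Function('D')(Function('W')(a))), Rational(1, 2)) = Pow(Add(-45224, Pow(Add(192, Add(3, Mul(-1, -1))), -1)), Rational(1, 2)) = Pow(Add(-45224, Pow(Add(192, Add(3, 1)), -1)), Rational(1, 2)) = Pow(Add(-45224, Pow(Add(192, 4), -1)), Rational(1, 2)) = Pow(Add(-45224, Pow(196, -1)), Rational(1, 2)) = Pow(Add(-45224, Rational(1, 196)), Rational(1, 2)) = Pow(Rational(-8863903, 196), Rational(1, 2)) = Mul(Rational(1, 14), I, Pow(8863903, Rational(1, 2)))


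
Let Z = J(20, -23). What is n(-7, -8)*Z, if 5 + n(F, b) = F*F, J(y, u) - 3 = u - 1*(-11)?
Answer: -396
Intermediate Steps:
J(y, u) = 14 + u (J(y, u) = 3 + (u - 1*(-11)) = 3 + (u + 11) = 3 + (11 + u) = 14 + u)
n(F, b) = -5 + F**2 (n(F, b) = -5 + F*F = -5 + F**2)
Z = -9 (Z = 14 - 23 = -9)
n(-7, -8)*Z = (-5 + (-7)**2)*(-9) = (-5 + 49)*(-9) = 44*(-9) = -396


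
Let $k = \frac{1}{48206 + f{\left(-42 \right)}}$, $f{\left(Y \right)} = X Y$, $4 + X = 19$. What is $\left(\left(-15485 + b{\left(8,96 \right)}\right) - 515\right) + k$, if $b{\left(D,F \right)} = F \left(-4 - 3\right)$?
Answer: $- \frac{793187071}{47576} \approx -16672.0$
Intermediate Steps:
$X = 15$ ($X = -4 + 19 = 15$)
$b{\left(D,F \right)} = - 7 F$ ($b{\left(D,F \right)} = F \left(-7\right) = - 7 F$)
$f{\left(Y \right)} = 15 Y$
$k = \frac{1}{47576}$ ($k = \frac{1}{48206 + 15 \left(-42\right)} = \frac{1}{48206 - 630} = \frac{1}{47576} \approx 2.1019 \cdot 10^{-5}$)
$\left(\left(-15485 + b{\left(8,96 \right)}\right) - 515\right) + k = \left(\left(-15485 - 672\right) - 515\right) + \frac{1}{47576} = \left(-16157 - 515\right) + \frac{1}{47576} = -16672 + \frac{1}{47576} = - \frac{793187071}{47576}$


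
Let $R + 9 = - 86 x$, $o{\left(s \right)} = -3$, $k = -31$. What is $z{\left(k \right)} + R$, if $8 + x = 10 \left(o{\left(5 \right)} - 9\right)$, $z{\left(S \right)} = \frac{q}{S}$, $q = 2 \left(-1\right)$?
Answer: $\frac{340971}{31} \approx 10999.0$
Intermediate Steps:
$q = -2$
$z{\left(S \right)} = - \frac{2}{S}$
$x = -128$ ($x = -8 + 10 \left(-3 - 9\right) = -8 + 10 \left(-12\right) = -8 - 120 = -128$)
$R = 10999$ ($R = -9 - -11008 = -9 + 11008 = 10999$)
$z{\left(k \right)} + R = - \frac{2}{-31} + 10999 = \left(-2\right) \left(- \frac{1}{31}\right) + 10999 = \frac{2}{31} + 10999 = \frac{340971}{31}$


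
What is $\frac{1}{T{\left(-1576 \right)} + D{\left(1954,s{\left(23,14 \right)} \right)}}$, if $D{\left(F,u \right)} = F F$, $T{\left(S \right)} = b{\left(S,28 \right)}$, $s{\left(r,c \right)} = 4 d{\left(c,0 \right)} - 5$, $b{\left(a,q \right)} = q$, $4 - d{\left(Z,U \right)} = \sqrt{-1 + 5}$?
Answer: $\frac{1}{3818144} \approx 2.6191 \cdot 10^{-7}$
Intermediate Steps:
$d{\left(Z,U \right)} = 2$ ($d{\left(Z,U \right)} = 4 - \sqrt{-1 + 5} = 4 - \sqrt{4} = 4 - 2 = 2$)
$s{\left(r,c \right)} = 3$ ($s{\left(r,c \right)} = 4 \cdot 2 - 5 = 8 - 5 = 3$)
$T{\left(S \right)} = 28$
$D{\left(F,u \right)} = F^{2}$
$\frac{1}{T{\left(-1576 \right)} + D{\left(1954,s{\left(23,14 \right)} \right)}} = \frac{1}{28 + 1954^{2}} = \frac{1}{28 + 3818116} = \frac{1}{3818144}$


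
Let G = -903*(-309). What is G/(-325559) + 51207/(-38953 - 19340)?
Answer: -10978740208/6325936929 ≈ -1.7355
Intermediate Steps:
G = 279027
G/(-325559) + 51207/(-38953 - 19340) = 279027/(-325559) + 51207/(-38953 - 19340) = 279027*(-1/325559) + 51207/(-58293) = -279027/325559 + 51207*(-1/58293) = -279027/325559 - 17069/19431 = -10978740208/6325936929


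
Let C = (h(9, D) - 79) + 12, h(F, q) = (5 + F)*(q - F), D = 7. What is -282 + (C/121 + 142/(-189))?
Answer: -6484195/22869 ≈ -283.54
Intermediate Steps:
C = -95 (C = ((-1*9² - 5*9 + 5*7 + 9*7) - 79) + 12 = ((-1*81 - 45 + 35 + 63) - 79) + 12 = ((-81 - 45 + 35 + 63) - 79) + 12 = (-28 - 79) + 12 = -107 + 12 = -95)
-282 + (C/121 + 142/(-189)) = -282 + (-95/121 + 142/(-189)) = -282 + (-95*1/121 + 142*(-1/189)) = -282 + (-95/121 - 142/189) = -282 - 35137/22869 = -6484195/22869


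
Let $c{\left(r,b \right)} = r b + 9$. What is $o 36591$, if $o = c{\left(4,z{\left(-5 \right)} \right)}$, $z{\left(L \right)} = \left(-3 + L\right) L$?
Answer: $6183879$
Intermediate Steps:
$z{\left(L \right)} = L \left(-3 + L\right)$
$c{\left(r,b \right)} = 9 + b r$ ($c{\left(r,b \right)} = b r + 9 = 9 + b r$)
$o = 169$ ($o = 9 + - 5 \left(-3 - 5\right) 4 = 9 + \left(-5\right) \left(-8\right) 4 = 9 + 40 \cdot 4 = 9 + 160 = 169$)
$o 36591 = 169 \cdot 36591 = 6183879$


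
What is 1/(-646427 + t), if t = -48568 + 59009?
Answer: -1/635986 ≈ -1.5724e-6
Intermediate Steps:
t = 10441
1/(-646427 + t) = 1/(-646427 + 10441) = 1/(-635986) = -1/635986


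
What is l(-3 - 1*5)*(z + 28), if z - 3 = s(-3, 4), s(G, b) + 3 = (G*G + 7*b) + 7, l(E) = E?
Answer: -576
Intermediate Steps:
s(G, b) = 4 + G² + 7*b (s(G, b) = -3 + ((G*G + 7*b) + 7) = -3 + ((G² + 7*b) + 7) = -3 + (7 + G² + 7*b) = 4 + G² + 7*b)
z = 44 (z = 3 + (4 + (-3)² + 7*4) = 3 + (4 + 9 + 28) = 3 + 41 = 44)
l(-3 - 1*5)*(z + 28) = (-3 - 1*5)*(44 + 28) = (-3 - 5)*72 = -8*72 = -576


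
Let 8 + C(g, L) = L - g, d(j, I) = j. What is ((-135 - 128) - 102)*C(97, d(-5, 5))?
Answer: 40150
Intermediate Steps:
C(g, L) = -8 + L - g (C(g, L) = -8 + (L - g) = -8 + L - g)
((-135 - 128) - 102)*C(97, d(-5, 5)) = ((-135 - 128) - 102)*(-8 - 5 - 1*97) = (-263 - 102)*(-8 - 5 - 97) = -365*(-110) = 40150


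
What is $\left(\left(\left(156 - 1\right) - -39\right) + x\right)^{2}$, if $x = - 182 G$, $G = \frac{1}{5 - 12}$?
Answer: $48400$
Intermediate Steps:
$G = - \frac{1}{7}$ ($G = \frac{1}{5 - 12} = \frac{1}{-7} = - \frac{1}{7} \approx -0.14286$)
$x = 26$ ($x = \left(-182\right) \left(- \frac{1}{7}\right) = 26$)
$\left(\left(\left(156 - 1\right) - -39\right) + x\right)^{2} = \left(\left(\left(156 - 1\right) - -39\right) + 26\right)^{2} = \left(\left(155 + \left(5 + 34\right)\right) + 26\right)^{2} = \left(\left(155 + 39\right) + 26\right)^{2} = \left(194 + 26\right)^{2} = 220^{2} = 48400$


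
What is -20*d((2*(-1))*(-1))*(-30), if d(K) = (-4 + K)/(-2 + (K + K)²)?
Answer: -600/7 ≈ -85.714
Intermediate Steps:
d(K) = (-4 + K)/(-2 + 4*K²) (d(K) = (-4 + K)/(-2 + (2*K)²) = (-4 + K)/(-2 + 4*K²))
-20*d((2*(-1))*(-1))*(-30) = -10*(-4 + (2*(-1))*(-1))/(-1 + 2*((2*(-1))*(-1))²)*(-30) = -10*(-4 - 2*(-1))/(-1 + 2*(-2*(-1))²)*(-30) = -10*(-4 + 2)/(-1 + 2*2²)*(-30) = -10*(-2)/(-1 + 2*4)*(-30) = -10*(-2)/(-1 + 8)*(-30) = -10*(-2)/7*(-30) = -20*(-⅐)*(-30) = (20/7)*(-30) = -600/7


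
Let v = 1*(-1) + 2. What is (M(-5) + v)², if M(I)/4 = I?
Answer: 361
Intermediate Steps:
M(I) = 4*I
v = 1 (v = -1 + 2 = 1)
(M(-5) + v)² = (4*(-5) + 1)² = (-20 + 1)² = (-19)² = 361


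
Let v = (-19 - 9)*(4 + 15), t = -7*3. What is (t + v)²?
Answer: 305809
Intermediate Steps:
t = -21
v = -532 (v = -28*19 = -532)
(t + v)² = (-21 - 532)² = (-553)² = 305809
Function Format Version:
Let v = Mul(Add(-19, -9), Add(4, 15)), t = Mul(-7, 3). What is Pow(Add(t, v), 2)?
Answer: 305809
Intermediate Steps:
t = -21
v = -532 (v = Mul(-28, 19) = -532)
Pow(Add(t, v), 2) = Pow(Add(-21, -532), 2) = Pow(-553, 2) = 305809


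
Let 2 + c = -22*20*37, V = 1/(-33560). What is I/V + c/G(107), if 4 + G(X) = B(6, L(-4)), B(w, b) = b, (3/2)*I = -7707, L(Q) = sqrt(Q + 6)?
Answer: 172435932 + 1163*sqrt(2) ≈ 1.7244e+8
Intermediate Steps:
L(Q) = sqrt(6 + Q)
I = -5138 (I = (2/3)*(-7707) = -5138)
V = -1/33560 ≈ -2.9797e-5
c = -16282 (c = -2 - 22*20*37 = -2 - 440*37 = -2 - 16280 = -16282)
G(X) = -4 + sqrt(2) (G(X) = -4 + sqrt(6 - 4) = -4 + sqrt(2))
I/V + c/G(107) = -5138/(-1/33560) - 16282/(-4 + sqrt(2)) = -5138*(-33560) - 16282/(-4 + sqrt(2)) = 172431280 - 16282/(-4 + sqrt(2))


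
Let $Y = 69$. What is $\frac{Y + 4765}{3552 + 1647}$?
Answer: $\frac{4834}{5199} \approx 0.92979$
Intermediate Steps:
$\frac{Y + 4765}{3552 + 1647} = \frac{69 + 4765}{3552 + 1647} = \frac{4834}{5199}$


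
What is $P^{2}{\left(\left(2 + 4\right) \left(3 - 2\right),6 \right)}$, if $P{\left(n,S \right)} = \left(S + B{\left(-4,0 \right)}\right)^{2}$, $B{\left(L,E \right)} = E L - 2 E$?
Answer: $1296$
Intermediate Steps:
$B{\left(L,E \right)} = - 2 E + E L$
$P{\left(n,S \right)} = S^{2}$ ($P{\left(n,S \right)} = \left(S + 0 \left(-2 - 4\right)\right)^{2} = \left(S + 0 \left(-6\right)\right)^{2} = \left(S + 0\right)^{2} = S^{2}$)
$P^{2}{\left(\left(2 + 4\right) \left(3 - 2\right),6 \right)} = \left(6^{2}\right)^{2} = 36^{2} = 1296$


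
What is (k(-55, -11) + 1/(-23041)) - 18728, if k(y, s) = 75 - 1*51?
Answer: -430958865/23041 ≈ -18704.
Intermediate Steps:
k(y, s) = 24 (k(y, s) = 75 - 51 = 24)
(k(-55, -11) + 1/(-23041)) - 18728 = (24 + 1/(-23041)) - 18728 = (24 - 1/23041) - 18728 = 552983/23041 - 18728 = -430958865/23041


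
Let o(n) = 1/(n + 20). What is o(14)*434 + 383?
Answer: 6728/17 ≈ 395.76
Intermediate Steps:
o(n) = 1/(20 + n)
o(14)*434 + 383 = 434/(20 + 14) + 383 = 434/34 + 383 = (1/34)*434 + 383 = 217/17 + 383 = 6728/17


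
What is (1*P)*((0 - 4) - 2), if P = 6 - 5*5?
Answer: 114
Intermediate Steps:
P = -19 (P = 6 - 25 = -19)
(1*P)*((0 - 4) - 2) = (1*(-19))*((0 - 4) - 2) = -19*(-4 - 2) = -19*(-6) = 114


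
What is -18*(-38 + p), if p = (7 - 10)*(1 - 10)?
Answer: 198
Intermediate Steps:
p = 27 (p = -3*(-9) = 27)
-18*(-38 + p) = -18*(-38 + 27) = -18*(-11) = 198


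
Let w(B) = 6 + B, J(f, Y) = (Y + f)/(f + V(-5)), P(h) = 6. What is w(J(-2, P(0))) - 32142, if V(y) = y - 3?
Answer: -160682/5 ≈ -32136.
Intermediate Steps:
V(y) = -3 + y
J(f, Y) = (Y + f)/(-8 + f) (J(f, Y) = (Y + f)/(f + (-3 - 5)) = (Y + f)/(f - 8) = (Y + f)/(-8 + f))
w(J(-2, P(0))) - 32142 = (6 + (6 - 2)/(-8 - 2)) - 32142 = (6 + 4/(-10)) - 32142 = (6 - 1/10*4) - 32142 = (6 - 2/5) - 32142 = 28/5 - 32142 = -160682/5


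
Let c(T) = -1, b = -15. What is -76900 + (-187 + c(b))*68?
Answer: -89684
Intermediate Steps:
-76900 + (-187 + c(b))*68 = -76900 + (-187 - 1)*68 = -76900 - 188*68 = -76900 - 12784 = -89684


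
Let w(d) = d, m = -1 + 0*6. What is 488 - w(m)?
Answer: 489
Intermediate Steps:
m = -1 (m = -1 + 0 = -1)
488 - w(m) = 488 - 1*(-1) = 488 + 1 = 489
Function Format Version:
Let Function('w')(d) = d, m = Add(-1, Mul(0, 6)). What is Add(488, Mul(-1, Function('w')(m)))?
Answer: 489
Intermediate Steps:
m = -1 (m = Add(-1, 0) = -1)
Add(488, Mul(-1, Function('w')(m))) = Add(488, Mul(-1, -1)) = Add(488, 1) = 489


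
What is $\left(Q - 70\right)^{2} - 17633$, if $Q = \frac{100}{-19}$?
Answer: $- \frac{4320613}{361} \approx -11968.0$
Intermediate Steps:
$Q = - \frac{100}{19}$ ($Q = 100 \left(- \frac{1}{19}\right) = - \frac{100}{19} \approx -5.2632$)
$\left(Q - 70\right)^{2} - 17633 = \left(- \frac{100}{19} - 70\right)^{2} - 17633 = \left(- \frac{1430}{19}\right)^{2} - 17633 = \frac{2044900}{361} - 17633 = - \frac{4320613}{361}$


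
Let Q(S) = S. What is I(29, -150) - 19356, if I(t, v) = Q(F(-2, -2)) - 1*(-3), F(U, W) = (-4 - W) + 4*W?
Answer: -19363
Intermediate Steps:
F(U, W) = -4 + 3*W
I(t, v) = -7 (I(t, v) = (-4 + 3*(-2)) - 1*(-3) = (-4 - 6) + 3 = -10 + 3 = -7)
I(29, -150) - 19356 = -7 - 19356 = -19363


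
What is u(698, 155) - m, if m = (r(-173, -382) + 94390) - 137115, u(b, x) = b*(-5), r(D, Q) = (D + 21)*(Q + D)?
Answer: -45125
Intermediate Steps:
r(D, Q) = (21 + D)*(D + Q)
u(b, x) = -5*b
m = 41635 (m = (((-173)**2 + 21*(-173) + 21*(-382) - 173*(-382)) + 94390) - 137115 = ((29929 - 3633 - 8022 + 66086) + 94390) - 137115 = (84360 + 94390) - 137115 = 178750 - 137115 = 41635)
u(698, 155) - m = -5*698 - 1*41635 = -3490 - 41635 = -45125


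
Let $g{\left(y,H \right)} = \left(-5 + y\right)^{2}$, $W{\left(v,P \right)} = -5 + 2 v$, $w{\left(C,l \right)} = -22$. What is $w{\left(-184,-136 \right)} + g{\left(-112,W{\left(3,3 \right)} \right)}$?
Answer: $13667$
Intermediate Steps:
$w{\left(-184,-136 \right)} + g{\left(-112,W{\left(3,3 \right)} \right)} = -22 + \left(-5 - 112\right)^{2} = -22 + \left(-117\right)^{2} = -22 + 13689 = 13667$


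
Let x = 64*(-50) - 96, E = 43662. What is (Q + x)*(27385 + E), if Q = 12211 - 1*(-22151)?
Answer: 2207146102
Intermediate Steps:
Q = 34362 (Q = 12211 + 22151 = 34362)
x = -3296 (x = -3200 - 96 = -3296)
(Q + x)*(27385 + E) = (34362 - 3296)*(27385 + 43662) = 31066*71047 = 2207146102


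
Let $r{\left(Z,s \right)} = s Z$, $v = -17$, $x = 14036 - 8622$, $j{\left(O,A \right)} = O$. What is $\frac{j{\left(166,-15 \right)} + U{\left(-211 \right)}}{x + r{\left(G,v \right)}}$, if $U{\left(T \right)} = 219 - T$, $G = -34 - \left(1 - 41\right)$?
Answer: $\frac{149}{1328} \approx 0.1122$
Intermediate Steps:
$x = 5414$ ($x = 14036 - 8622 = 5414$)
$G = 6$ ($G = -34 - -40 = -34 + 40 = 6$)
$r{\left(Z,s \right)} = Z s$
$\frac{j{\left(166,-15 \right)} + U{\left(-211 \right)}}{x + r{\left(G,v \right)}} = \frac{166 + \left(219 - -211\right)}{5414 + 6 \left(-17\right)} = \frac{166 + \left(219 + 211\right)}{5414 - 102} = \frac{166 + 430}{5312} = 596 \cdot \frac{1}{5312} = \frac{149}{1328}$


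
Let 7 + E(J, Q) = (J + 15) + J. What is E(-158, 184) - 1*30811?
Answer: -31119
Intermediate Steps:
E(J, Q) = 8 + 2*J (E(J, Q) = -7 + ((J + 15) + J) = -7 + ((15 + J) + J) = -7 + (15 + 2*J) = 8 + 2*J)
E(-158, 184) - 1*30811 = (8 + 2*(-158)) - 1*30811 = (8 - 316) - 30811 = -308 - 30811 = -31119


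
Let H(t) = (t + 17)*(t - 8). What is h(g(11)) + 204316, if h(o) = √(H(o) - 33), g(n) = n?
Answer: 204316 + √51 ≈ 2.0432e+5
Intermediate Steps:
H(t) = (-8 + t)*(17 + t) (H(t) = (17 + t)*(-8 + t) = (-8 + t)*(17 + t))
h(o) = √(-169 + o² + 9*o) (h(o) = √((-136 + o² + 9*o) - 33) = √(-169 + o² + 9*o))
h(g(11)) + 204316 = √(-169 + 11² + 9*11) + 204316 = √(-169 + 121 + 99) + 204316 = √51 + 204316 = 204316 + √51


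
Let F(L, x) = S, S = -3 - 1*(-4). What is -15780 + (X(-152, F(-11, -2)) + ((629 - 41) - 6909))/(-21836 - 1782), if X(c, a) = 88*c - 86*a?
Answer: -372672257/23618 ≈ -15779.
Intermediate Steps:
S = 1 (S = -3 + 4 = 1)
F(L, x) = 1
X(c, a) = -86*a + 88*c
-15780 + (X(-152, F(-11, -2)) + ((629 - 41) - 6909))/(-21836 - 1782) = -15780 + ((-86*1 + 88*(-152)) + ((629 - 41) - 6909))/(-21836 - 1782) = -15780 + ((-86 - 13376) + (588 - 6909))/(-23618) = -15780 + (-13462 - 6321)*(-1/23618) = -15780 - 19783*(-1/23618) = -15780 + 19783/23618 = -372672257/23618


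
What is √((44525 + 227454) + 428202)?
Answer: √700181 ≈ 836.77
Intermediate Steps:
√((44525 + 227454) + 428202) = √(271979 + 428202) = √700181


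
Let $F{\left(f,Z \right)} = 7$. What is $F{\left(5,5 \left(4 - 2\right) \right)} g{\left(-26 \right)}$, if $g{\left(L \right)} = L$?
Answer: $-182$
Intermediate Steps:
$F{\left(5,5 \left(4 - 2\right) \right)} g{\left(-26 \right)} = 7 \left(-26\right) = -182$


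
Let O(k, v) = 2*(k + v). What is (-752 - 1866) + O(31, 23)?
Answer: -2510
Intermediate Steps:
O(k, v) = 2*k + 2*v
(-752 - 1866) + O(31, 23) = (-752 - 1866) + (2*31 + 2*23) = -2618 + (62 + 46) = -2618 + 108 = -2510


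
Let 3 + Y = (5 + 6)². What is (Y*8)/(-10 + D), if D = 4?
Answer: -472/3 ≈ -157.33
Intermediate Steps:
Y = 118 (Y = -3 + (5 + 6)² = -3 + 11² = -3 + 121 = 118)
(Y*8)/(-10 + D) = (118*8)/(-10 + 4) = 944/(-6) = 944*(-⅙) = -472/3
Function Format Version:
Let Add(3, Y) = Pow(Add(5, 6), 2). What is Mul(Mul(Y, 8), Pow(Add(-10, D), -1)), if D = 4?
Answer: Rational(-472, 3) ≈ -157.33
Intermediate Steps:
Y = 118 (Y = Add(-3, Pow(Add(5, 6), 2)) = Add(-3, Pow(11, 2)) = Add(-3, 121) = 118)
Mul(Mul(Y, 8), Pow(Add(-10, D), -1)) = Mul(Mul(118, 8), Pow(Add(-10, 4), -1)) = Mul(944, Pow(-6, -1)) = Mul(944, Rational(-1, 6)) = Rational(-472, 3)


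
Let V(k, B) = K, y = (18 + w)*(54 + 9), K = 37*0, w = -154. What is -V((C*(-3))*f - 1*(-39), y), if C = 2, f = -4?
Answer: 0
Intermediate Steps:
K = 0
y = -8568 (y = (18 - 154)*(54 + 9) = -136*63 = -8568)
V(k, B) = 0
-V((C*(-3))*f - 1*(-39), y) = -1*0 = 0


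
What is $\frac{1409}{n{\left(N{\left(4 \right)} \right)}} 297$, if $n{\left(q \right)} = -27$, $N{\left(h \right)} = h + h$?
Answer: $-15499$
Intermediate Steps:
$N{\left(h \right)} = 2 h$
$\frac{1409}{n{\left(N{\left(4 \right)} \right)}} 297 = \frac{1409}{-27} \cdot 297 = 1409 \left(- \frac{1}{27}\right) 297 = \left(- \frac{1409}{27}\right) 297 = -15499$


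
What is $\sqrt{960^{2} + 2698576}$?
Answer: $4 \sqrt{226261} \approx 1902.7$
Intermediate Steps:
$\sqrt{960^{2} + 2698576} = \sqrt{921600 + 2698576} = \sqrt{3620176} = 4 \sqrt{226261}$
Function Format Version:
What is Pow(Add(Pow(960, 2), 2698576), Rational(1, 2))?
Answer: Mul(4, Pow(226261, Rational(1, 2))) ≈ 1902.7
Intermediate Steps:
Pow(Add(Pow(960, 2), 2698576), Rational(1, 2)) = Pow(Add(921600, 2698576), Rational(1, 2)) = Pow(3620176, Rational(1, 2)) = Mul(4, Pow(226261, Rational(1, 2)))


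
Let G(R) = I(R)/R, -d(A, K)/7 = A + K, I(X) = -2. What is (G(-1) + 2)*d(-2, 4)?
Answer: -56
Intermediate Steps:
d(A, K) = -7*A - 7*K (d(A, K) = -7*(A + K) = -7*A - 7*K)
G(R) = -2/R
(G(-1) + 2)*d(-2, 4) = (-2/(-1) + 2)*(-7*(-2) - 7*4) = (-2*(-1) + 2)*(14 - 28) = (2 + 2)*(-14) = 4*(-14) = -56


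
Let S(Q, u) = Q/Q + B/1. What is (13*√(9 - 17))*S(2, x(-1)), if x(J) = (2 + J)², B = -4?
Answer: -78*I*√2 ≈ -110.31*I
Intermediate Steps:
S(Q, u) = -3 (S(Q, u) = Q/Q - 4/1 = 1 - 4*1 = 1 - 4 = -3)
(13*√(9 - 17))*S(2, x(-1)) = (13*√(9 - 17))*(-3) = (13*√(-8))*(-3) = (13*(2*I*√2))*(-3) = (26*I*√2)*(-3) = -78*I*√2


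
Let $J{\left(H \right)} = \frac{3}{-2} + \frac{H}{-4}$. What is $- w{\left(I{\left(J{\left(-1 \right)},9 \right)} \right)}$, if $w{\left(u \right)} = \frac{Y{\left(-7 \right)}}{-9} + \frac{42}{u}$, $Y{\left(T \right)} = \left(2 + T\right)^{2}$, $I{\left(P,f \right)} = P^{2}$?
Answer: $- \frac{5423}{225} \approx -24.102$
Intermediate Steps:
$J{\left(H \right)} = - \frac{3}{2} - \frac{H}{4}$ ($J{\left(H \right)} = 3 \left(- \frac{1}{2}\right) + H \left(- \frac{1}{4}\right) = - \frac{3}{2} - \frac{H}{4}$)
$w{\left(u \right)} = - \frac{25}{9} + \frac{42}{u}$ ($w{\left(u \right)} = \frac{\left(2 - 7\right)^{2}}{-9} + \frac{42}{u} = \left(-5\right)^{2} \left(- \frac{1}{9}\right) + \frac{42}{u} = 25 \left(- \frac{1}{9}\right) + \frac{42}{u} = - \frac{25}{9} + \frac{42}{u}$)
$- w{\left(I{\left(J{\left(-1 \right)},9 \right)} \right)} = - (- \frac{25}{9} + \frac{42}{\left(- \frac{3}{2} - - \frac{1}{4}\right)^{2}}) = - (- \frac{25}{9} + \frac{42}{\left(- \frac{3}{2} + \frac{1}{4}\right)^{2}}) = - (- \frac{25}{9} + \frac{42}{\left(- \frac{5}{4}\right)^{2}}) = - (- \frac{25}{9} + \frac{42}{\frac{25}{16}}) = - (- \frac{25}{9} + 42 \cdot \frac{16}{25}) = - (- \frac{25}{9} + \frac{672}{25}) = \left(-1\right) \frac{5423}{225} = - \frac{5423}{225}$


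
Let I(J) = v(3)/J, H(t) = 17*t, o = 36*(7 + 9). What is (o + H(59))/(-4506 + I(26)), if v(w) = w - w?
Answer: -1579/4506 ≈ -0.35042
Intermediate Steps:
v(w) = 0
o = 576 (o = 36*16 = 576)
I(J) = 0 (I(J) = 0/J = 0)
(o + H(59))/(-4506 + I(26)) = (576 + 17*59)/(-4506 + 0) = (576 + 1003)/(-4506) = 1579*(-1/4506) = -1579/4506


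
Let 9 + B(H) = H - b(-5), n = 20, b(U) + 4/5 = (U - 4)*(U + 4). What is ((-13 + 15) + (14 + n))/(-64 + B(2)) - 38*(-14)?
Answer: 5847/11 ≈ 531.54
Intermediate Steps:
b(U) = -⅘ + (-4 + U)*(4 + U) (b(U) = -⅘ + (U - 4)*(U + 4) = -⅘ + (-4 + U)*(4 + U))
B(H) = -86/5 + H (B(H) = -9 + (H - (-84/5 + (-5)²)) = -9 + (H - (-84/5 + 25)) = -9 + (H - 1*41/5) = -9 + (H - 41/5) = -9 + (-41/5 + H) = -86/5 + H)
((-13 + 15) + (14 + n))/(-64 + B(2)) - 38*(-14) = ((-13 + 15) + (14 + 20))/(-64 + (-86/5 + 2)) - 38*(-14) = (2 + 34)/(-64 - 76/5) + 532 = 36/(-396/5) + 532 = 36*(-5/396) + 532 = -5/11 + 532 = 5847/11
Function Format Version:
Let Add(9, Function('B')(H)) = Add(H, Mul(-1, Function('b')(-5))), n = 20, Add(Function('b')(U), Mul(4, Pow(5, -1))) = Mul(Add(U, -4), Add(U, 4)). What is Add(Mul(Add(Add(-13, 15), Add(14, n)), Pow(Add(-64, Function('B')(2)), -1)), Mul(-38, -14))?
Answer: Rational(5847, 11) ≈ 531.54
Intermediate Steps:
Function('b')(U) = Add(Rational(-4, 5), Mul(Add(-4, U), Add(4, U))) (Function('b')(U) = Add(Rational(-4, 5), Mul(Add(U, -4), Add(U, 4))) = Add(Rational(-4, 5), Mul(Add(-4, U), Add(4, U))))
Function('B')(H) = Add(Rational(-86, 5), H) (Function('B')(H) = Add(-9, Add(H, Mul(-1, Add(Rational(-84, 5), Pow(-5, 2))))) = Add(-9, Add(H, Mul(-1, Add(Rational(-84, 5), 25)))) = Add(-9, Add(H, Mul(-1, Rational(41, 5)))) = Add(-9, Add(H, Rational(-41, 5))) = Add(-9, Add(Rational(-41, 5), H)) = Add(Rational(-86, 5), H))
Add(Mul(Add(Add(-13, 15), Add(14, n)), Pow(Add(-64, Function('B')(2)), -1)), Mul(-38, -14)) = Add(Mul(Add(Add(-13, 15), Add(14, 20)), Pow(Add(-64, Add(Rational(-86, 5), 2)), -1)), Mul(-38, -14)) = Add(Mul(Add(2, 34), Pow(Add(-64, Rational(-76, 5)), -1)), 532) = Add(Mul(36, Pow(Rational(-396, 5), -1)), 532) = Add(Mul(36, Rational(-5, 396)), 532) = Add(Rational(-5, 11), 532) = Rational(5847, 11)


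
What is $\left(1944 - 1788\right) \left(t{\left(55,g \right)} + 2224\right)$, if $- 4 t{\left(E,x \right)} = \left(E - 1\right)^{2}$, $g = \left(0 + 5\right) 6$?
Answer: $233220$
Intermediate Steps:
$g = 30$ ($g = 5 \cdot 6 = 30$)
$t{\left(E,x \right)} = - \frac{\left(-1 + E\right)^{2}}{4}$ ($t{\left(E,x \right)} = - \frac{\left(E - 1\right)^{2}}{4} = - \frac{\left(-1 + E\right)^{2}}{4}$)
$\left(1944 - 1788\right) \left(t{\left(55,g \right)} + 2224\right) = \left(1944 - 1788\right) \left(- \frac{\left(-1 + 55\right)^{2}}{4} + 2224\right) = 156 \left(- \frac{54^{2}}{4} + 2224\right) = 156 \left(\left(- \frac{1}{4}\right) 2916 + 2224\right) = 156 \left(-729 + 2224\right) = 156 \cdot 1495 = 233220$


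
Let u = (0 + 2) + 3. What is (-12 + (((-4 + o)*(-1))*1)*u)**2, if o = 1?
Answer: 9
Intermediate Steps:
u = 5 (u = 2 + 3 = 5)
(-12 + (((-4 + o)*(-1))*1)*u)**2 = (-12 + (((-4 + 1)*(-1))*1)*5)**2 = (-12 + (-3*(-1)*1)*5)**2 = (-12 + (3*1)*5)**2 = (-12 + 3*5)**2 = (-12 + 15)**2 = 3**2 = 9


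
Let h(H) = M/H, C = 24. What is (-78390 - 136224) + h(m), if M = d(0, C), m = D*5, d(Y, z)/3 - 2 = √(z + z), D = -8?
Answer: -4292283/20 - 3*√3/10 ≈ -2.1461e+5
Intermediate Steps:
d(Y, z) = 6 + 3*√2*√z (d(Y, z) = 6 + 3*√(z + z) = 6 + 3*√(2*z) = 6 + 3*(√2*√z) = 6 + 3*√2*√z)
m = -40 (m = -8*5 = -40)
M = 6 + 12*√3 (M = 6 + 3*√2*√24 = 6 + 3*√2*(2*√6) = 6 + 12*√3 ≈ 26.785)
h(H) = (6 + 12*√3)/H
(-78390 - 136224) + h(m) = (-78390 - 136224) + 6*(1 + 2*√3)/(-40) = -214614 + 6*(-1/40)*(1 + 2*√3) = -214614 + (-3/20 - 3*√3/10) = -4292283/20 - 3*√3/10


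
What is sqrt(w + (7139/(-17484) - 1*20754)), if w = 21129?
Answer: sqrt(28627256931)/8742 ≈ 19.354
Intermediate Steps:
sqrt(w + (7139/(-17484) - 1*20754)) = sqrt(21129 + (7139/(-17484) - 1*20754)) = sqrt(21129 + (7139*(-1/17484) - 20754)) = sqrt(21129 + (-7139/17484 - 20754)) = sqrt(21129 - 362870075/17484) = sqrt(6549361/17484) = sqrt(28627256931)/8742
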